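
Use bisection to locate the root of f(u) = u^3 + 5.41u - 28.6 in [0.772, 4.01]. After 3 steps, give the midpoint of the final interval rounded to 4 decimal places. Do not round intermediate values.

f(0.772000) = -23.963380, f(4.010000) = 57.575301 (opposite signs)
step 1: m = 2.391000, f(m) = -1.995628 < 0 → root in [2.391000, 4.010000]
step 2: m = 3.200500, f(m) = 21.498067 > 0 → root in [2.391000, 3.200500]
step 3: m = 2.795750, f(m) = 8.377199 > 0 → root in [2.391000, 2.795750]
Midpoint of [2.391000, 2.795750] = 2.593375

2.5934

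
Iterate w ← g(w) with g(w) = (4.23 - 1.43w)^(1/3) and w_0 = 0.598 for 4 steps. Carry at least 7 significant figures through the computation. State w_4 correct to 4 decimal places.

w_1 = g(0.598000) = 1.499979
w_2 = g(1.499979) = 1.277529
w_3 = g(1.277529) = 1.339448
w_4 = g(1.339448) = 1.322791

1.3228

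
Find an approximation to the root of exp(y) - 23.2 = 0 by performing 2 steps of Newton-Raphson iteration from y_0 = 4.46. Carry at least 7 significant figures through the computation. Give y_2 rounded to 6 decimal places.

3.285857

f'(y) = exp(y)
y_0 = 4.460000: f = 63.287509, f' = 86.487509 → y_1 = 4.460000 - (63.287509)/(86.487509) = 3.728247
y_1 = 3.728247: f = 18.406102, f' = 41.606102 → y_2 = 3.728247 - (18.406102)/(41.606102) = 3.285857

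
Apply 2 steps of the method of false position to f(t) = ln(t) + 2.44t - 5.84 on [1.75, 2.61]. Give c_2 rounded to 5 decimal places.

f(1.750000) = -1.010384, f(2.610000) = 1.487750
step 1: c = 2.097832, f(c) = 0.019614 > 0 → new bracket [1.750000, 2.097832]
step 2: c = 2.091208, f(c) = 0.000290 > 0 → new bracket [1.750000, 2.091208]

2.09121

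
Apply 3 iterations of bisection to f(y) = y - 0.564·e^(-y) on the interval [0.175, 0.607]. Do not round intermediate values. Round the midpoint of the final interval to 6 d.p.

f(0.175000) = -0.298454, f(0.607000) = 0.299629 (opposite signs)
step 1: m = 0.391000, f(m) = 0.009522 > 0 → root in [0.175000, 0.391000]
step 2: m = 0.283000, f(m) = -0.141985 < 0 → root in [0.283000, 0.391000]
step 3: m = 0.337000, f(m) = -0.065645 < 0 → root in [0.337000, 0.391000]
Midpoint of [0.337000, 0.391000] = 0.364000

0.364000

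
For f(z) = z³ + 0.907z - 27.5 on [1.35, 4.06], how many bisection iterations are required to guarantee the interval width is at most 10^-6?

22

Initial width b − a = 4.06 − 1.35 = 2.710000.
After n steps the width is (b−a)/2^n; need (b−a)/2^n ≤ 10^-6.
So n ≥ log₂(2.710000/10^-6) = log₂(2710000.0000) ≈ 21.3699.
Hence n = 22.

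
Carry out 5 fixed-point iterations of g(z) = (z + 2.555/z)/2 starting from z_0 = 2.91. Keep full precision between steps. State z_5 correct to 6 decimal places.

1.598437

z_1 = g(2.910000) = 1.894003
z_2 = g(1.894003) = 1.621499
z_3 = g(1.621499) = 1.598601
z_4 = g(1.598601) = 1.598437
z_5 = g(1.598437) = 1.598437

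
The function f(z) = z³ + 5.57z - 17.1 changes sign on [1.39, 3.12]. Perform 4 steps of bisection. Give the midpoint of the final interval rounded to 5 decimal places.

1.87656

f(1.390000) = -6.672081, f(3.120000) = 30.649728 (opposite signs)
step 1: m = 2.255000, f(m) = 6.927081 > 0 → root in [1.390000, 2.255000]
step 2: m = 1.822500, f(m) = -0.895230 < 0 → root in [1.822500, 2.255000]
step 3: m = 2.038750, f(m) = 2.729905 > 0 → root in [1.822500, 2.038750]
step 4: m = 1.930625, f(m) = 0.849625 > 0 → root in [1.822500, 1.930625]
Midpoint of [1.822500, 1.930625] = 1.876562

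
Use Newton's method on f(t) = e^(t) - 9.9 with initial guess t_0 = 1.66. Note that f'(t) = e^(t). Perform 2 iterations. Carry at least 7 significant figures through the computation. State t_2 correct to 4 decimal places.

2.3213

t_0 = 1.660000: f = -4.640689, f' = 5.259311 → t_1 = 1.660000 - (-4.640689)/(5.259311) = 2.542376
t_1 = 2.542376: f = 2.809832, f' = 12.709832 → t_2 = 2.542376 - (2.809832)/(12.709832) = 2.321300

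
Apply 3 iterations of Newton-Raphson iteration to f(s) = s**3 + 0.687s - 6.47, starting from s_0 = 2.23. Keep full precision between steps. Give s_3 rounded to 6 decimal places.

Newton update: s ← s − f(s)/f'(s).
f'(s) = 3s**2 + 0.687
s_0 = 2.230000: f = 6.151577, f' = 15.605700 → s_1 = 2.230000 - (6.151577)/(15.605700) = 1.835812
s_1 = 1.835812: f = 0.978269, f' = 10.797619 → s_2 = 1.835812 - (0.978269)/(10.797619) = 1.745212
s_2 = 1.745212: f = 0.044464, f' = 9.824292 → s_3 = 1.745212 - (0.044464)/(9.824292) = 1.740686

1.740686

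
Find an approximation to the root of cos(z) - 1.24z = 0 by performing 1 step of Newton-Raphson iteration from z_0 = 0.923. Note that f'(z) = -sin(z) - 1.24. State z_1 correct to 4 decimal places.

z_0 = 0.923000: f = -0.541089, f' = -2.037415 → z_1 = 0.923000 - (-0.541089)/(-2.037415) = 0.657424

0.6574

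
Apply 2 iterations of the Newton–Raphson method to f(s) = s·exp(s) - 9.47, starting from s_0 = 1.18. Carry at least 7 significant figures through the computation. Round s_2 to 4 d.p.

1.7524

f'(s) = (s + 1)·exp(s)
s_0 = 1.180000: f = -5.629838, f' = 7.094536 → s_1 = 1.180000 - (-5.629838)/(7.094536) = 1.973546
s_1 = 1.973546: f = 4.731925, f' = 21.398071 → s_2 = 1.973546 - (4.731925)/(21.398071) = 1.752408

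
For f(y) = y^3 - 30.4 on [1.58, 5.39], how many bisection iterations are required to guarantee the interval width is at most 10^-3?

12

Initial width b − a = 5.39 − 1.58 = 3.810000.
After n steps the width is (b−a)/2^n; need (b−a)/2^n ≤ 10^-3.
So n ≥ log₂(3.810000/10^-3) = log₂(3810.0000) ≈ 11.8956.
Hence n = 12.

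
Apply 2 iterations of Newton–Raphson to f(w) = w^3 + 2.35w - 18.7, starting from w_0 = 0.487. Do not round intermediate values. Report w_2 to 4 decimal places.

4.1994

Newton update: w ← w − f(w)/f'(w).
f'(w) = 3w^2 + 2.35
w_0 = 0.487000: f = -17.440049, f' = 3.061507 → w_1 = 0.487000 - (-17.440049)/(3.061507) = 6.183557
w_1 = 6.183557: f = 232.268160, f' = 117.059126 → w_2 = 6.183557 - (232.268160)/(117.059126) = 4.199362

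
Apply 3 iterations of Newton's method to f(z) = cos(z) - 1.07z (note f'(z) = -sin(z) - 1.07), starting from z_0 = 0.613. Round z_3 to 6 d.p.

0.709223

z_0 = 0.613000: f = 0.162016, f' = -1.645324 → z_1 = 0.613000 - (0.162016)/(-1.645324) = 0.711470
z_1 = 0.711470: f = -0.003871, f' = -1.722948 → z_2 = 0.711470 - (-0.003871)/(-1.722948) = 0.709224
z_2 = 0.709224: f = -0.000002, f' = -1.721245 → z_3 = 0.709224 - (-0.000002)/(-1.721245) = 0.709223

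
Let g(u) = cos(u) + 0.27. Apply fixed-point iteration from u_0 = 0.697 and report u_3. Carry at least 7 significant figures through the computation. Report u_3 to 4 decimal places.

u_1 = g(0.697000) = 1.036771
u_2 = g(1.036771) = 0.779002
u_3 = g(0.779002) = 0.981615

0.9816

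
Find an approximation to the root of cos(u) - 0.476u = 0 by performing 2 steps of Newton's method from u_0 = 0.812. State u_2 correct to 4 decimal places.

1.0484

f'(u) = -sin(u) - 0.476
u_0 = 0.812000: f = 0.301536, f' = -1.201665 → u_1 = 0.812000 - (0.301536)/(-1.201665) = 1.062932
u_1 = 1.062932: f = -0.019644, f' = -1.349785 → u_2 = 1.062932 - (-0.019644)/(-1.349785) = 1.048379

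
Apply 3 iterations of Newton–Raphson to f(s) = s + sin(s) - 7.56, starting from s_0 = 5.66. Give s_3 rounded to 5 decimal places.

6.94525

Newton update: s ← s − f(s)/f'(s).
f'(s) = 1 + cos(s)
s_0 = 5.660000: f = -2.483625, f' = 1.812024 → s_1 = 5.660000 - (-2.483625)/(1.812024) = 7.030636
s_1 = 7.030636: f = 0.150407, f' = 1.733424 → s_2 = 7.030636 - (0.150407)/(1.733424) = 6.943867
s_2 = 6.943867: f = -0.002478, f' = 1.789574 → s_3 = 6.943867 - (-0.002478)/(1.789574) = 6.945252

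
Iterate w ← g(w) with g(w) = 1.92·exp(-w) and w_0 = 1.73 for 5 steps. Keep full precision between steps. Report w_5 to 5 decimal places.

w_1 = g(1.730000) = 0.340386
w_2 = g(0.340386) = 1.366072
w_3 = g(1.366072) = 0.489806
w_4 = g(0.489806) = 1.176471
w_5 = g(1.176471) = 0.592061

0.59206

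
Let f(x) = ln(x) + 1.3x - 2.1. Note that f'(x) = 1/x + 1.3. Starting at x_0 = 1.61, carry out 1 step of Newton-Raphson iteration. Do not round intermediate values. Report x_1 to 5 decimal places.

1.36575

Newton update: x ← x − f(x)/f'(x).
x_0 = 1.610000: f = 0.469234, f' = 1.921118 → x_1 = 1.610000 - (0.469234)/(1.921118) = 1.365749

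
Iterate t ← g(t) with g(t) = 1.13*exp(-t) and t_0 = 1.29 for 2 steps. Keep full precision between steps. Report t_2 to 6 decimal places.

t_1 = g(1.290000) = 0.311056
t_2 = g(0.311056) = 0.827920

0.827920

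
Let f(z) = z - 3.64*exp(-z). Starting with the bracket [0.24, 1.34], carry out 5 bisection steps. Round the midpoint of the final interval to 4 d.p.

1.1509

f(0.240000) = -2.623325, f(1.340000) = 0.386882 (opposite signs)
step 1: m = 0.790000, f(m) = -0.861995 < 0 → root in [0.790000, 1.340000]
step 2: m = 1.065000, f(m) = -0.189809 < 0 → root in [1.065000, 1.340000]
step 3: m = 1.202500, f(m) = 0.108891 > 0 → root in [1.065000, 1.202500]
step 4: m = 1.133750, f(m) = -0.037690 < 0 → root in [1.133750, 1.202500]
step 5: m = 1.168125, f(m) = 0.036269 > 0 → root in [1.133750, 1.168125]
Midpoint of [1.133750, 1.168125] = 1.150937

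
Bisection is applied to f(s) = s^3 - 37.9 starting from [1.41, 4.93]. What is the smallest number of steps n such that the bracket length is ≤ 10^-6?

Initial width b − a = 4.93 − 1.41 = 3.520000.
After n steps the width is (b−a)/2^n; need (b−a)/2^n ≤ 10^-6.
So n ≥ log₂(3.520000/10^-6) = log₂(3520000.0000) ≈ 21.7471.
Hence n = 22.

22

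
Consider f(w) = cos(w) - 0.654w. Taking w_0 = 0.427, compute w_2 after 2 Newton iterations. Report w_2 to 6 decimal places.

0.924504

Newton update: w ← w − f(w)/f'(w).
f'(w) = -sin(w) - 0.654
w_0 = 0.427000: f = 0.630954, f' = -1.068142 → w_1 = 0.427000 - (0.630954)/(-1.068142) = 1.017703
w_1 = 1.017703: f = -0.140255, f' = -1.504903 → w_2 = 1.017703 - (-0.140255)/(-1.504903) = 0.924504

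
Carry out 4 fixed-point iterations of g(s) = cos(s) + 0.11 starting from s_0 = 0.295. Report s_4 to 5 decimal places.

0.70035

s_1 = g(0.295000) = 1.066802
s_2 = g(1.066802) = 0.592927
s_3 = g(0.592927) = 0.939309
s_4 = g(0.939309) = 0.700346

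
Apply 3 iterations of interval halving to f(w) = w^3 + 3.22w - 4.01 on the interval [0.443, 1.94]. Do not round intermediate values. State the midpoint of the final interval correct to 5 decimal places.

0.91081

f(0.443000) = -2.496602, f(1.940000) = 9.538184 (opposite signs)
step 1: m = 1.191500, f(m) = 1.518169 > 0 → root in [0.443000, 1.191500]
step 2: m = 0.817250, f(m) = -0.832616 < 0 → root in [0.817250, 1.191500]
step 3: m = 1.004375, f(m) = 0.237270 > 0 → root in [0.817250, 1.004375]
Midpoint of [0.817250, 1.004375] = 0.910813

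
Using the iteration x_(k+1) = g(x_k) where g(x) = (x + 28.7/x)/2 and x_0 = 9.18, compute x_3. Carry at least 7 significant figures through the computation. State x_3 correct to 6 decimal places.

x_1 = g(9.180000) = 6.153181
x_2 = g(6.153181) = 5.408718
x_3 = g(5.408718) = 5.357483

5.357483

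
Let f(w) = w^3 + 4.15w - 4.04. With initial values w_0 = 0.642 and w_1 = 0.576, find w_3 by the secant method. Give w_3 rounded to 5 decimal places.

0.83184

Secant update: w_(k+1) = w_k − f(w_k)·(w_k − w_(k-1))/(f(w_k) − f(w_(k-1))).
f(w_0) = -1.111091, f(w_1) = -1.458497
w_2 = 0.576000 - (-1.458497)·(0.576000 - 0.642000)/(-1.458497 - (-1.111091)) = 0.853084; f(w_2) = 0.121134
w_3 = 0.853084 - (0.121134)·(0.853084 - 0.576000)/(0.121134 - (-1.458497)) = 0.831836; f(w_3) = -0.012290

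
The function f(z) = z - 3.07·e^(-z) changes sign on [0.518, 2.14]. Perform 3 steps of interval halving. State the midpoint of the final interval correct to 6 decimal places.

1.024875

f(0.518000) = -1.310832, f(2.140000) = 1.778800 (opposite signs)
step 1: m = 1.329000, f(m) = 0.516242 > 0 → root in [0.518000, 1.329000]
step 2: m = 0.923500, f(m) = -0.295679 < 0 → root in [0.923500, 1.329000]
step 3: m = 1.126250, f(m) = 0.130812 > 0 → root in [0.923500, 1.126250]
Midpoint of [0.923500, 1.126250] = 1.024875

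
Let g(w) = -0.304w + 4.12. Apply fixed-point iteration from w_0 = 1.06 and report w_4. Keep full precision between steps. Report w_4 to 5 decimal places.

3.14158

w_1 = g(1.060000) = 3.797760
w_2 = g(3.797760) = 2.965481
w_3 = g(2.965481) = 3.218494
w_4 = g(3.218494) = 3.141578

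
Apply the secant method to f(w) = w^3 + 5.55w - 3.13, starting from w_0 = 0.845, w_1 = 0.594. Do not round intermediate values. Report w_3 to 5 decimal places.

0.53626

f(w_0) = 2.163101, f(w_1) = 0.376285
w_2 = 0.594000 - (0.376285)·(0.594000 - 0.845000)/(0.376285 - (2.163101)) = 0.541142; f(w_2) = 0.031804
w_3 = 0.541142 - (0.031804)·(0.541142 - 0.594000)/(0.031804 - (0.376285)) = 0.536262; f(w_3) = 0.000471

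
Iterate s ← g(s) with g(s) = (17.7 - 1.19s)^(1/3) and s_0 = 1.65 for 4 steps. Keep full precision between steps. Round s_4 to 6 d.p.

s_1 = g(1.650000) = 2.505933
s_2 = g(2.505933) = 2.450656
s_3 = g(2.450656) = 2.454301
s_4 = g(2.454301) = 2.454061

2.454061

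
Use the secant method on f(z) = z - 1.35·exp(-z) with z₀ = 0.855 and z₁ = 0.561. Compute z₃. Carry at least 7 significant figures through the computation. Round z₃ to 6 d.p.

f(z_0) = 0.280868, f(z_1) = -0.209361
z_2 = 0.561000 - (-0.209361)·(0.561000 - 0.855000)/(-0.209361 - (0.280868)) = 0.686558; f(z_2) = 0.007096
z_3 = 0.686558 - (0.007096)·(0.686558 - 0.561000)/(0.007096 - (-0.209361)) = 0.682442; f(z_3) = 0.000177

0.682442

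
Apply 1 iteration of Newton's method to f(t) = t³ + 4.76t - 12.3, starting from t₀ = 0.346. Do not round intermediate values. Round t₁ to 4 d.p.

2.4189

f'(t) = 3t² + 4.76
t_0 = 0.346000: f = -10.611618, f' = 5.119148 → t_1 = 0.346000 - (-10.611618)/(5.119148) = 2.418927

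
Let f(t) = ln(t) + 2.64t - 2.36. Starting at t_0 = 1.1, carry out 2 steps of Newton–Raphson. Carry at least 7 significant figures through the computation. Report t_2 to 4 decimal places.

f'(t) = 1/t + 2.64
t_0 = 1.100000: f = 0.639310, f' = 3.549091 → t_1 = 1.100000 - (0.639310)/(3.549091) = 0.919866
t_1 = 0.919866: f = -0.015079, f' = 3.727114 → t_2 = 0.919866 - (-0.015079)/(3.727114) = 0.923912

0.9239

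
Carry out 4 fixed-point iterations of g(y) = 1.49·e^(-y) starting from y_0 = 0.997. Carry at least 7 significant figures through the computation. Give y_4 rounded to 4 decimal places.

y_1 = g(0.997000) = 0.549787
y_2 = g(0.549787) = 0.859838
y_3 = g(0.859838) = 0.630614
y_4 = g(0.630614) = 0.793075

0.7931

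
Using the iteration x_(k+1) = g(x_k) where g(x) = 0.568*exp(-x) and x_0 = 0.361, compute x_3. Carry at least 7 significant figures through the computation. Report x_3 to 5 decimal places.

0.38754

x_1 = g(0.361000) = 0.395884
x_2 = g(0.395884) = 0.382312
x_3 = g(0.382312) = 0.387536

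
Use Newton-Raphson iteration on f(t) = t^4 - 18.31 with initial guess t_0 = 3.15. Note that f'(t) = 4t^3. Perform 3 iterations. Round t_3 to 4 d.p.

2.0757

Newton update: t ← t − f(t)/f'(t).
t_0 = 3.150000: f = 80.146006, f' = 125.023500 → t_1 = 3.150000 - (80.146006)/(125.023500) = 2.508952
t_1 = 2.508952: f = 21.315042, f' = 63.173842 → t_2 = 2.508952 - (21.315042)/(63.173842) = 2.171549
t_2 = 2.171549: f = 3.927140, f' = 40.960872 → t_3 = 2.171549 - (3.927140)/(40.960872) = 2.075674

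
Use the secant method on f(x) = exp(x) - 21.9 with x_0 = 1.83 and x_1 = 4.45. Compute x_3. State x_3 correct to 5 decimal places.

Secant update: x_(k+1) = x_k − f(x_k)·(x_k − x_(k-1))/(f(x_k) − f(x_(k-1))).
f(x_0) = -15.666113, f(x_1) = 63.726944
x_2 = 4.450000 - (63.726944)·(4.450000 - 1.830000)/(63.726944 - (-15.666113)) = 2.346987; f(x_2) = -11.445971
x_3 = 2.346987 - (-11.445971)·(2.346987 - 4.450000)/(-11.445971 - (63.726944)) = 2.667196; f(x_3) = -7.500461

2.66720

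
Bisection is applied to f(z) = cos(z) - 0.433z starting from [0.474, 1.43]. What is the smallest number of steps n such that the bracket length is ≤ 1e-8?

Initial width b − a = 1.43 − 0.474 = 0.956000.
After n steps the width is (b−a)/2^n; need (b−a)/2^n ≤ 1e-8.
So n ≥ log₂(0.956000/1e-8) = log₂(95600000.0000) ≈ 26.5105.
Hence n = 27.

27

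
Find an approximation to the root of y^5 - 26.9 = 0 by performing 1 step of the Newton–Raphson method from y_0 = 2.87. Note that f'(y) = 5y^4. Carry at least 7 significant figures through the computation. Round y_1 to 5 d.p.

y_0 = 2.870000: f = 167.819517, f' = 339.232608 → y_1 = 2.870000 - (167.819517)/(339.232608) = 2.375297

2.37530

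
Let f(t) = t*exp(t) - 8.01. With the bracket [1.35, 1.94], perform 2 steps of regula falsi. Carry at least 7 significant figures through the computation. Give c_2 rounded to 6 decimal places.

1.594376

f(1.350000) = -2.802476, f(1.940000) = 5.489977
step 1: c = 1.549393, f(c) = -0.714506 < 0 → new bracket [1.549393, 1.940000]
step 2: c = 1.594376, f(c) = -0.157298 < 0 → new bracket [1.594376, 1.940000]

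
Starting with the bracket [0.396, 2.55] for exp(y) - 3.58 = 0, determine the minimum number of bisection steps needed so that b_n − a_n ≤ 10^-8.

Initial width b − a = 2.55 − 0.396 = 2.154000.
After n steps the width is (b−a)/2^n; need (b−a)/2^n ≤ 10^-8.
So n ≥ log₂(2.154000/10^-8) = log₂(215400000.0000) ≈ 27.6824.
Hence n = 28.

28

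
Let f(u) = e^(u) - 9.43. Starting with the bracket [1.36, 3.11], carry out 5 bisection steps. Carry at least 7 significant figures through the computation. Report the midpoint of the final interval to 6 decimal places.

f(1.360000) = -5.533807, f(3.110000) = 12.991044 (opposite signs)
step 1: m = 2.235000, f(m) = -0.083518 < 0 → root in [2.235000, 3.110000]
step 2: m = 2.672500, f(m) = 5.046114 > 0 → root in [2.235000, 2.672500]
step 3: m = 2.453750, f(m) = 2.201885 > 0 → root in [2.235000, 2.453750]
step 4: m = 2.344375, f(m) = 0.996754 > 0 → root in [2.235000, 2.344375]
step 5: m = 2.289687, f(m) = 0.441852 > 0 → root in [2.235000, 2.289687]
Midpoint of [2.235000, 2.289687] = 2.262344

2.262344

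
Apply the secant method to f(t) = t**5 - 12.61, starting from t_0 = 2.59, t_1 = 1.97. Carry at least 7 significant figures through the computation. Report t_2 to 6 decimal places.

1.848242

f(t_0) = 103.936389, f(t_1) = 17.060928
t_2 = 1.970000 - (17.060928)·(1.970000 - 2.590000)/(17.060928 - (103.936389)) = 1.848242; f(t_2) = 8.957225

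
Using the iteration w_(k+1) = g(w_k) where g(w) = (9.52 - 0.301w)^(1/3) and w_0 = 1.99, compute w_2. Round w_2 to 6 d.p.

w_1 = g(1.990000) = 2.073981
w_2 = g(2.073981) = 2.072020

2.072020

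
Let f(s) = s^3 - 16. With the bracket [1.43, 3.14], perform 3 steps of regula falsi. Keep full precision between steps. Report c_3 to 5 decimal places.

2.50586

f(1.430000) = -13.075793, f(3.140000) = 14.959144
step 1: c = 2.227562, f(c) = -4.946762 < 0 → new bracket [2.227562, 3.140000]
step 2: c = 2.454310, f(c) = -1.216133 < 0 → new bracket [2.454310, 3.140000]
step 3: c = 2.505863, f(c) = -0.264810 < 0 → new bracket [2.505863, 3.140000]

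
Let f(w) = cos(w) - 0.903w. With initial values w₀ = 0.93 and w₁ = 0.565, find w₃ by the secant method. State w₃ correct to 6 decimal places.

0.784488

Secant update: w_(k+1) = w_k − f(w_k)·(w_k − w_(k-1))/(f(w_k) − f(w_(k-1))).
f(w_0) = -0.241956, f(w_1) = 0.334394
w_2 = 0.565000 - (0.334394)·(0.565000 - 0.930000)/(0.334394 - (-0.241956)) = 0.776770; f(w_2) = 0.011758
w_3 = 0.776770 - (0.011758)·(0.776770 - 0.565000)/(0.011758 - (0.334394)) = 0.784488; f(w_3) = -0.000642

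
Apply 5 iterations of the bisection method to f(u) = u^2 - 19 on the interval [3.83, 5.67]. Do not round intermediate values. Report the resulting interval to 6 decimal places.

f(3.830000) = -4.331100, f(5.670000) = 13.148900 (opposite signs)
step 1: m = 4.750000, f(m) = 3.562500 > 0 → root in [3.830000, 4.750000]
step 2: m = 4.290000, f(m) = -0.595900 < 0 → root in [4.290000, 4.750000]
step 3: m = 4.520000, f(m) = 1.430400 > 0 → root in [4.290000, 4.520000]
step 4: m = 4.405000, f(m) = 0.404025 > 0 → root in [4.290000, 4.405000]
step 5: m = 4.347500, f(m) = -0.099244 < 0 → root in [4.347500, 4.405000]

[4.347500, 4.405000]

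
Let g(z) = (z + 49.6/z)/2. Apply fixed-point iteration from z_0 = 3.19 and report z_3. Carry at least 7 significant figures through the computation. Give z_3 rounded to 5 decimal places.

z_1 = g(3.190000) = 9.369295
z_2 = g(9.369295) = 7.331592
z_3 = g(7.331592) = 7.048417

7.04842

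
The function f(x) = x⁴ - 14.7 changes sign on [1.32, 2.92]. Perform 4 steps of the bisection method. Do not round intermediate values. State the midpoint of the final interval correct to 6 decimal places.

1.970000

f(1.320000) = -11.664042, f(2.920000) = 57.999497 (opposite signs)
step 1: m = 2.120000, f(m) = 5.499631 > 0 → root in [1.320000, 2.120000]
step 2: m = 1.720000, f(m) = -5.947869 < 0 → root in [1.720000, 2.120000]
step 3: m = 1.920000, f(m) = -1.110455 < 0 → root in [1.920000, 2.120000]
step 4: m = 2.020000, f(m) = 1.949664 > 0 → root in [1.920000, 2.020000]
Midpoint of [1.920000, 2.020000] = 1.970000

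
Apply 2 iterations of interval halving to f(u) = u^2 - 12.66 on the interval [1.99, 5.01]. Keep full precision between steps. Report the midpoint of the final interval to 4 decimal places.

f(1.990000) = -8.699900, f(5.010000) = 12.440100 (opposite signs)
step 1: m = 3.500000, f(m) = -0.410000 < 0 → root in [3.500000, 5.010000]
step 2: m = 4.255000, f(m) = 5.445025 > 0 → root in [3.500000, 4.255000]
Midpoint of [3.500000, 4.255000] = 3.877500

3.8775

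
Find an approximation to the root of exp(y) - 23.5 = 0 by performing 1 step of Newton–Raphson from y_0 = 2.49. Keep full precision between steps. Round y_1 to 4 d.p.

3.4384

f'(y) = exp(y)
y_0 = 2.490000: f = -11.438724, f' = 12.061276 → y_1 = 2.490000 - (-11.438724)/(12.061276) = 3.438384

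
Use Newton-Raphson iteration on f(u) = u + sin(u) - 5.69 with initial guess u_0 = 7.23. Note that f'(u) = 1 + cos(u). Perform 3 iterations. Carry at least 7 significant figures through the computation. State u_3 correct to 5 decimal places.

u_0 = 7.230000: f = 2.351559, f' = 1.584271 → u_1 = 7.230000 - (2.351559)/(1.584271) = 5.745684
u_1 = 5.745684: f = -0.456307, f' = 1.858991 → u_2 = 5.745684 - (-0.456307)/(1.858991) = 5.991144
u_2 = 5.991144: f = 0.013236, f' = 1.957658 → u_3 = 5.991144 - (0.013236)/(1.957658) = 5.984383

5.98438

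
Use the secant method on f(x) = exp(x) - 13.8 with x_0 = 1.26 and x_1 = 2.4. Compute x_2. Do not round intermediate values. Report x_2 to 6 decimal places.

2.822204

f(x_0) = -10.274579, f(x_1) = -2.776824
x_2 = 2.400000 - (-2.776824)·(2.400000 - 1.260000)/(-2.776824 - (-10.274579)) = 2.822204; f(x_2) = 3.013860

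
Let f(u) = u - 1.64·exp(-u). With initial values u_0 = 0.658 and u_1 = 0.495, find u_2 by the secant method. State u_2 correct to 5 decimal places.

Secant update: u_(k+1) = u_k − f(u_k)·(u_k − u_(k-1))/(f(u_k) − f(u_(k-1))).
f(u_0) = -0.191333, f(u_1) = -0.504696
u_2 = 0.495000 - (-0.504696)·(0.495000 - 0.658000)/(-0.504696 - (-0.191333)) = 0.757524; f(u_2) = -0.011349

0.75752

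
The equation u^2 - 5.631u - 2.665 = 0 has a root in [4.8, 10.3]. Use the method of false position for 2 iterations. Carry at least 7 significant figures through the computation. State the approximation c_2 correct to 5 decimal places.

False-position update: c = (a·f(b) − b·f(a))/(f(b) − f(a)); replace the endpoint whose sign matches f(c).
f(4.800000) = -6.653800, f(10.300000) = 45.425700
step 1: c = 5.502693, f(c) = -3.371034 < 0 → new bracket [5.502693, 10.300000]
step 2: c = 5.834106, f(c) = -1.480056 < 0 → new bracket [5.834106, 10.300000]

5.83411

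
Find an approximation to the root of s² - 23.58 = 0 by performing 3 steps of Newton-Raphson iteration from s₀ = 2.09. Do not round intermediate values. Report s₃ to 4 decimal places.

Newton update: s ← s − f(s)/f'(s).
f'(s) = 2s
s_0 = 2.090000: f = -19.211900, f' = 4.180000 → s_1 = 2.090000 - (-19.211900)/(4.180000) = 6.686148
s_1 = 6.686148: f = 21.124579, f' = 13.372297 → s_2 = 6.686148 - (21.124579)/(13.372297) = 5.106421
s_2 = 5.106421: f = 2.495538, f' = 10.212842 → s_3 = 5.106421 - (2.495538)/(10.212842) = 4.862068

4.8621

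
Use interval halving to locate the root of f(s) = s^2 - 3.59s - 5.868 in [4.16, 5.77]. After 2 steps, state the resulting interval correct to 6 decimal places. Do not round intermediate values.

[4.562500, 4.965000]

f(4.160000) = -3.496800, f(5.770000) = 6.710600 (opposite signs)
step 1: m = 4.965000, f(m) = 0.958875 > 0 → root in [4.160000, 4.965000]
step 2: m = 4.562500, f(m) = -1.430969 < 0 → root in [4.562500, 4.965000]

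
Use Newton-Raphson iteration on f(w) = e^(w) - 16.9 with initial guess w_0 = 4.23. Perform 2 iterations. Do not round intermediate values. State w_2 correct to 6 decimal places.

Newton update: w ← w − f(w)/f'(w).
f'(w) = e^(w)
w_0 = 4.230000: f = 51.817232, f' = 68.717232 → w_1 = 4.230000 - (51.817232)/(68.717232) = 3.475935
w_1 = 3.475935: f = 15.428054, f' = 32.328054 → w_2 = 3.475935 - (15.428054)/(32.328054) = 2.998701

2.998701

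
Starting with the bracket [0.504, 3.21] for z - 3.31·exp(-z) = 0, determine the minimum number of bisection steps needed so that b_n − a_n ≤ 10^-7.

25

Initial width b − a = 3.21 − 0.504 = 2.706000.
After n steps the width is (b−a)/2^n; need (b−a)/2^n ≤ 10^-7.
So n ≥ log₂(2.706000/10^-7) = log₂(27060000.0000) ≈ 24.6897.
Hence n = 25.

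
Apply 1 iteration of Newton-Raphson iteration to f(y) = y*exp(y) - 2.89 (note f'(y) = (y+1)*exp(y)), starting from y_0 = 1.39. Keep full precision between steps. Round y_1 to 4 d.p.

y_0 = 1.390000: f = 2.690642, f' = 9.595492 → y_1 = 1.390000 - (2.690642)/(9.595492) = 1.109593

1.1096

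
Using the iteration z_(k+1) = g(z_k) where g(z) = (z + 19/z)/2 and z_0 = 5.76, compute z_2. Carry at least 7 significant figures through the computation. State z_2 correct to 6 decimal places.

z_1 = g(5.760000) = 4.529306
z_2 = g(4.529306) = 4.362105

4.362105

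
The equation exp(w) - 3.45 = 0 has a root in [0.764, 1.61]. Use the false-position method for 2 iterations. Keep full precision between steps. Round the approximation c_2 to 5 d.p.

False-position update: c = (a·f(b) − b·f(a))/(f(b) − f(a)); replace the endpoint whose sign matches f(c).
f(0.764000) = -1.303154, f(1.610000) = 1.552811
step 1: c = 1.150023, f(c) = -0.291735 < 0 → new bracket [1.150023, 1.610000]
step 2: c = 1.222773, f(c) = -0.053406 < 0 → new bracket [1.222773, 1.610000]

1.22277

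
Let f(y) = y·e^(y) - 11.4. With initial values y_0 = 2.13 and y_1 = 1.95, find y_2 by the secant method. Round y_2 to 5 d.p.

f(y_0) = 6.523666, f(y_1) = 2.305941
y_2 = 1.950000 - (2.305941)·(1.950000 - 2.130000)/(2.305941 - (6.523666)) = 1.851589; f(y_2) = 0.394504

1.85159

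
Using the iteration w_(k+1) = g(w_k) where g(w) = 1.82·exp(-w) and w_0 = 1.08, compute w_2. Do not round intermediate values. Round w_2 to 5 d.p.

w_1 = g(1.080000) = 0.618064
w_2 = g(0.618064) = 0.980956

0.98096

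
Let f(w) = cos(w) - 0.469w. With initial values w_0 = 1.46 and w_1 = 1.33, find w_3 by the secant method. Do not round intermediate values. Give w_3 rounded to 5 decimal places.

1.05427

f(w_0) = -0.574170, f(w_1) = -0.385294
w_2 = 1.330000 - (-0.385294)·(1.330000 - 1.460000)/(-0.385294 - (-0.574170)) = 1.064809; f(w_2) = -0.014725
w_3 = 1.064809 - (-0.014725)·(1.064809 - 1.330000)/(-0.014725 - (-0.385294)) = 1.054272; f(w_3) = -0.000593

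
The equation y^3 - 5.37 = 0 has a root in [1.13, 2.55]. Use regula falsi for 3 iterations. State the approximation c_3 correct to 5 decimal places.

f(1.130000) = -3.927103, f(2.550000) = 11.211375
step 1: c = 1.498365, f(c) = -2.006024 < 0 → new bracket [1.498365, 2.550000]
step 2: c = 1.657973, f(c) = -0.812439 < 0 → new bracket [1.657973, 2.550000]
step 3: c = 1.718247, f(c) = -0.297097 < 0 → new bracket [1.718247, 2.550000]

1.71825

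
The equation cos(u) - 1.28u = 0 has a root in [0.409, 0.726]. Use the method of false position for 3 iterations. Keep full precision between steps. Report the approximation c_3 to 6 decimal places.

0.630869

f(0.409000) = 0.393999, f(0.726000) = -0.181444
step 1: c = 0.626046, f(c) = 0.009012 > 0 → new bracket [0.626046, 0.726000]
step 2: c = 0.630776, f(c) = 0.000178 > 0 → new bracket [0.630776, 0.726000]
step 3: c = 0.630869, f(c) = 0.000003 > 0 → new bracket [0.630869, 0.726000]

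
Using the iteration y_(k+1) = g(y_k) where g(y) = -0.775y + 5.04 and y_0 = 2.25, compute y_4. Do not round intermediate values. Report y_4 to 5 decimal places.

2.62680

y_1 = g(2.250000) = 3.296250
y_2 = g(3.296250) = 2.485406
y_3 = g(2.485406) = 3.113810
y_4 = g(3.113810) = 2.626797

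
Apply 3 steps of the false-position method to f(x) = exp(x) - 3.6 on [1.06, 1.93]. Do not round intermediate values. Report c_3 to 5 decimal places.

1.27535

False-position update: c = (a·f(b) − b·f(a))/(f(b) − f(a)); replace the endpoint whose sign matches f(c).
f(1.060000) = -0.713629, f(1.930000) = 3.289510
step 1: c = 1.215093, f(c) = -0.229394 < 0 → new bracket [1.215093, 1.930000]
step 2: c = 1.261697, f(c) = -0.068592 < 0 → new bracket [1.261697, 1.930000]
step 3: c = 1.275347, f(c) = -0.020055 < 0 → new bracket [1.275347, 1.930000]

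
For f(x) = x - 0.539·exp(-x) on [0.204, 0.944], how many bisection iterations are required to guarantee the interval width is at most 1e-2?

7

Initial width b − a = 0.944 − 0.204 = 0.740000.
After n steps the width is (b−a)/2^n; need (b−a)/2^n ≤ 1e-2.
So n ≥ log₂(0.740000/1e-2) = log₂(74.0000) ≈ 6.2095.
Hence n = 7.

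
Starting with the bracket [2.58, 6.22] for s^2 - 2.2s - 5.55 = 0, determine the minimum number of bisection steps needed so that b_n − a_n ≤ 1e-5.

Initial width b − a = 6.22 − 2.58 = 3.640000.
After n steps the width is (b−a)/2^n; need (b−a)/2^n ≤ 1e-5.
So n ≥ log₂(3.640000/1e-5) = log₂(364000.0000) ≈ 18.4736.
Hence n = 19.

19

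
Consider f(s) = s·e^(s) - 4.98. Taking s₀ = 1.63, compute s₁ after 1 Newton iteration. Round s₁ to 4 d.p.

1.3812

f'(s) = (s + 1)·e^(s)
s_0 = 1.630000: f = 3.339316, f' = 13.423191 → s_1 = 1.630000 - (3.339316)/(13.423191) = 1.381228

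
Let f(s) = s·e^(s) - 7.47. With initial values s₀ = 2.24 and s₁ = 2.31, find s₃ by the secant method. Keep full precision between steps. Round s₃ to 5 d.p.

Secant update: s_(k+1) = s_k − f(s_k)·(s_k − s_(k-1))/(f(s_k) − f(s_(k-1))).
f(s_0) = 13.571062, f(s_1) = 15.801921
s_2 = 2.310000 - (15.801921)·(2.310000 - 2.240000)/(15.801921 - (13.571062)) = 1.814167; f(s_2) = 3.661653
s_3 = 1.814167 - (3.661653)·(1.814167 - 2.310000)/(3.661653 - (15.801921)) = 1.664617; f(s_3) = 1.325254

1.66462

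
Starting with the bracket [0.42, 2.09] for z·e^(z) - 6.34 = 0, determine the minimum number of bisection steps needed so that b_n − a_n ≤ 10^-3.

11

Initial width b − a = 2.09 − 0.42 = 1.670000.
After n steps the width is (b−a)/2^n; need (b−a)/2^n ≤ 10^-3.
So n ≥ log₂(1.670000/10^-3) = log₂(1670.0000) ≈ 10.7056.
Hence n = 11.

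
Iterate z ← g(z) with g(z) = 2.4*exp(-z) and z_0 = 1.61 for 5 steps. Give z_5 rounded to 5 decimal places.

z_1 = g(1.610000) = 0.479730
z_2 = g(0.479730) = 1.485481
z_3 = g(1.485481) = 0.543344
z_4 = g(0.543344) = 1.393926
z_5 = g(1.393926) = 0.595438

0.59544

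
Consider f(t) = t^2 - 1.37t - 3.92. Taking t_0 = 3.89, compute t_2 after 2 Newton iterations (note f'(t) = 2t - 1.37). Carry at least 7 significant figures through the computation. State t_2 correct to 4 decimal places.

2.7881

Newton update: t ← t − f(t)/f'(t).
t_0 = 3.890000: f = 5.882800, f' = 6.410000 → t_1 = 3.890000 - (5.882800)/(6.410000) = 2.972246
t_1 = 2.972246: f = 0.842272, f' = 4.574493 → t_2 = 2.972246 - (0.842272)/(4.574493) = 2.788123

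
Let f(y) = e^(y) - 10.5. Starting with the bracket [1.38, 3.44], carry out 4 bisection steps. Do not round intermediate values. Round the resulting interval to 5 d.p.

f(1.380000) = -6.525098, f(3.440000) = 20.686958 (opposite signs)
step 1: m = 2.410000, f(m) = 0.633961 > 0 → root in [1.380000, 2.410000]
step 2: m = 1.895000, f(m) = -3.847452 < 0 → root in [1.895000, 2.410000]
step 3: m = 2.152500, f(m) = -1.893653 < 0 → root in [2.152500, 2.410000]
step 4: m = 2.281250, f(m) = -0.711091 < 0 → root in [2.281250, 2.410000]

[2.28125, 2.41000]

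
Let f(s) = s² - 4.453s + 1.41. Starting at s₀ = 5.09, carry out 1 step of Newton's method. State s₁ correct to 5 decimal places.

4.27765

f'(s) = 2s - 4.453
s_0 = 5.090000: f = 4.652330, f' = 5.727000 → s_1 = 5.090000 - (4.652330)/(5.727000) = 4.277650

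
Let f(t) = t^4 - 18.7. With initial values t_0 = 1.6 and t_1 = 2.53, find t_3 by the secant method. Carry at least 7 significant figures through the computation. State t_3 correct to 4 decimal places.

2.0363

f(t_0) = -12.146400, f(t_1) = 22.271521
t_2 = 2.530000 - (22.271521)·(2.530000 - 1.600000)/(22.271521 - (-12.146400)) = 1.928206; f(t_2) = -4.876650
t_3 = 1.928206 - (-4.876650)·(1.928206 - 2.530000)/(-4.876650 - (22.271521)) = 2.036306; f(t_3) = -1.506175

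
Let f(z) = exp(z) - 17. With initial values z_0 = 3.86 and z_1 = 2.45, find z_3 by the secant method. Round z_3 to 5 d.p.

2.86909

f(z_0) = 30.465351, f(z_1) = -5.411653
z_2 = 2.450000 - (-5.411653)·(2.450000 - 3.860000)/(-5.411653 - (30.465351)) = 2.662683; f(z_2) = -2.665302
z_3 = 2.662683 - (-2.665302)·(2.662683 - 2.450000)/(-2.665302 - (-5.411653)) = 2.869089; f(z_3) = 0.620966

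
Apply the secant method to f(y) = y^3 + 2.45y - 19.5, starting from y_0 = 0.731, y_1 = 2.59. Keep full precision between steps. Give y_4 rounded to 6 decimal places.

2.390364

Secant update: y_(k+1) = y_k − f(y_k)·(y_k − y_(k-1))/(f(y_k) − f(y_(k-1))).
f(y_0) = -17.318432, f(y_1) = 4.219479
y_2 = 2.590000 - (4.219479)·(2.590000 - 0.731000)/(4.219479 - (-17.318432)) = 2.225804; f(y_2) = -3.019687
y_3 = 2.225804 - (-3.019687)·(2.225804 - 2.590000)/(-3.019687 - (4.219479)) = 2.377722; f(y_3) = -0.231982
y_4 = 2.377722 - (-0.231982)·(2.377722 - 2.225804)/(-0.231982 - (-3.019687)) = 2.390364; f(y_4) = 0.014550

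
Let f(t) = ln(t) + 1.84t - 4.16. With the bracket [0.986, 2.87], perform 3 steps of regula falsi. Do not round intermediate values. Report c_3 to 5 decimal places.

1.90968

f(0.986000) = -2.359859, f(2.870000) = 2.175112
step 1: c = 1.966375, f(c) = 0.134323 > 0 → new bracket [0.986000, 1.966375]
step 2: c = 1.913578, f(c) = 0.009958 > 0 → new bracket [0.986000, 1.913578]
step 3: c = 1.909680, f(c) = 0.000747 > 0 → new bracket [0.986000, 1.909680]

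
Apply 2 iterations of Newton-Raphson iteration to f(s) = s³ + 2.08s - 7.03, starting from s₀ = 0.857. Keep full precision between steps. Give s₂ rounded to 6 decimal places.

f'(s) = 3s² + 2.08
s_0 = 0.857000: f = -4.618017, f' = 4.283347 → s_1 = 0.857000 - (-4.618017)/(4.283347) = 1.935133
s_1 = 1.935133: f = 4.241644, f' = 13.314218 → s_2 = 1.935133 - (4.241644)/(13.314218) = 1.616553

1.616553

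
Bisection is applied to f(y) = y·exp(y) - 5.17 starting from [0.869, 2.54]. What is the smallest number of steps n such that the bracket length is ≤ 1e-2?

Initial width b − a = 2.54 − 0.869 = 1.671000.
After n steps the width is (b−a)/2^n; need (b−a)/2^n ≤ 1e-2.
So n ≥ log₂(1.671000/1e-2) = log₂(167.1000) ≈ 7.3846.
Hence n = 8.

8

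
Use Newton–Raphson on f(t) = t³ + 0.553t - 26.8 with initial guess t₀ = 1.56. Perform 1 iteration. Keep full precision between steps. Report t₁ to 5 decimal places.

4.37913

f'(t) = 3t² + 0.553
t_0 = 1.560000: f = -22.140904, f' = 7.853800 → t_1 = 1.560000 - (-22.140904)/(7.853800) = 4.379133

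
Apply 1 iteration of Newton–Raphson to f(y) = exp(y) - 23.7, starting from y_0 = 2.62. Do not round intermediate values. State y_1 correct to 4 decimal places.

f'(y) = exp(y)
y_0 = 2.620000: f = -9.964276, f' = 13.735724 → y_1 = 2.620000 - (-9.964276)/(13.735724) = 3.345428

3.3454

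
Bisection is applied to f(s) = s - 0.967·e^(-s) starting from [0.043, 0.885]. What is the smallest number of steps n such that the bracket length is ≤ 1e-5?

17

Initial width b − a = 0.885 − 0.043 = 0.842000.
After n steps the width is (b−a)/2^n; need (b−a)/2^n ≤ 1e-5.
So n ≥ log₂(0.842000/1e-5) = log₂(84200.0000) ≈ 16.3615.
Hence n = 17.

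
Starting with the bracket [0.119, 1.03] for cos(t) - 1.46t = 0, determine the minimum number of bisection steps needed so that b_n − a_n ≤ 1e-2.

7

Initial width b − a = 1.03 − 0.119 = 0.911000.
After n steps the width is (b−a)/2^n; need (b−a)/2^n ≤ 1e-2.
So n ≥ log₂(0.911000/1e-2) = log₂(91.1000) ≈ 6.5094.
Hence n = 7.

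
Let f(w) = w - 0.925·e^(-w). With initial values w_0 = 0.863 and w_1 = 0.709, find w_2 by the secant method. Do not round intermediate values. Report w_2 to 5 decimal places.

0.53053

f(w_0) = 0.472748, f(w_1) = 0.253774
w_2 = 0.709000 - (0.253774)·(0.709000 - 0.863000)/(0.253774 - (0.472748)) = 0.530525; f(w_2) = -0.013648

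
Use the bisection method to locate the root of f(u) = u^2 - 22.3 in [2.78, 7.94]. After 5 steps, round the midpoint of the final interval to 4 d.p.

f(2.780000) = -14.571600, f(7.940000) = 40.743600 (opposite signs)
step 1: m = 5.360000, f(m) = 6.429600 > 0 → root in [2.780000, 5.360000]
step 2: m = 4.070000, f(m) = -5.735100 < 0 → root in [4.070000, 5.360000]
step 3: m = 4.715000, f(m) = -0.068775 < 0 → root in [4.715000, 5.360000]
step 4: m = 5.037500, f(m) = 3.076406 > 0 → root in [4.715000, 5.037500]
step 5: m = 4.876250, f(m) = 1.477814 > 0 → root in [4.715000, 4.876250]
Midpoint of [4.715000, 4.876250] = 4.795625

4.7956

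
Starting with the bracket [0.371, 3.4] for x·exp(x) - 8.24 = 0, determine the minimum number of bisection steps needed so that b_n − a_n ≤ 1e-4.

Initial width b − a = 3.4 − 0.371 = 3.029000.
After n steps the width is (b−a)/2^n; need (b−a)/2^n ≤ 1e-4.
So n ≥ log₂(3.029000/1e-4) = log₂(30290.0000) ≈ 14.8866.
Hence n = 15.

15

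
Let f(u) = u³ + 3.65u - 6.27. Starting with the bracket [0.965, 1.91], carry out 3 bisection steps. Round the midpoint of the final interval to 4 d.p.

f(0.965000) = -1.849118, f(1.910000) = 7.669371 (opposite signs)
step 1: m = 1.437500, f(m) = 1.947334 > 0 → root in [0.965000, 1.437500]
step 2: m = 1.201250, f(m) = -0.152032 < 0 → root in [1.201250, 1.437500]
step 3: m = 1.319375, f(m) = 0.842421 > 0 → root in [1.201250, 1.319375]
Midpoint of [1.201250, 1.319375] = 1.260312

1.2603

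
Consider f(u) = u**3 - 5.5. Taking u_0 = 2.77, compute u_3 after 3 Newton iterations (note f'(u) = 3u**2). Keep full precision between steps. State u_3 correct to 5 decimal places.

1.76637

u_0 = 2.770000: f = 15.753933, f' = 23.018700 → u_1 = 2.770000 - (15.753933)/(23.018700) = 2.085603
u_1 = 2.085603: f = 3.571828, f' = 13.049218 → u_2 = 2.085603 - (3.571828)/(13.049218) = 1.811883
u_2 = 1.811883: f = 0.448268, f' = 9.848761 → u_3 = 1.811883 - (0.448268)/(9.848761) = 1.766368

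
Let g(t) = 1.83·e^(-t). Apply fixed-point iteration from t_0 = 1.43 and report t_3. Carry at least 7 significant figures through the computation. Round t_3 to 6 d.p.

0.561745

t_1 = g(1.430000) = 0.437935
t_2 = g(0.437935) = 1.181023
t_3 = g(1.181023) = 0.561745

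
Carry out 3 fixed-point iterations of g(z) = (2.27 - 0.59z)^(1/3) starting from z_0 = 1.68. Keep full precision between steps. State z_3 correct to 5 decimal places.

z_1 = g(1.680000) = 1.085428
z_2 = g(1.085428) = 1.176775
z_3 = g(1.176775) = 1.163656

1.16366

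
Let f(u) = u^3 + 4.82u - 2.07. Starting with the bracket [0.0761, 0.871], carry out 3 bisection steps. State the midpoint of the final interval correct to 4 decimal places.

0.4239

f(0.076100) = -1.702757, f(0.871000) = 2.788996 (opposite signs)
step 1: m = 0.473550, f(m) = 0.318704 > 0 → root in [0.076100, 0.473550]
step 2: m = 0.274825, f(m) = -0.724586 < 0 → root in [0.274825, 0.473550]
step 3: m = 0.374188, f(m) = -0.214024 < 0 → root in [0.374188, 0.473550]
Midpoint of [0.374188, 0.473550] = 0.423869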